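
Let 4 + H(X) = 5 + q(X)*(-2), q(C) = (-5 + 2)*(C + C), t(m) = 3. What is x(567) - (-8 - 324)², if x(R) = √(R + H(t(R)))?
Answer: -110224 + 2*√151 ≈ -1.1020e+5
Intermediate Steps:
q(C) = -6*C
H(X) = 1 + 12*X (H(X) = -4 + (5 - 6*X*(-2)) = -4 + (5 + 12*X) = 1 + 12*X)
x(R) = √(37 + R) (x(R) = √(R + (1 + 12*3)) = √(R + (1 + 36)) = √(R + 37) = √(37 + R))
x(567) - (-8 - 324)² = √(37 + 567) - (-8 - 324)² = √604 - 1*(-332)² = 2*√151 - 1*110224 = 2*√151 - 110224 = -110224 + 2*√151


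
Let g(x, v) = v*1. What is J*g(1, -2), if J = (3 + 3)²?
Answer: -72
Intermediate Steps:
J = 36 (J = 6² = 36)
g(x, v) = v
J*g(1, -2) = 36*(-2) = -72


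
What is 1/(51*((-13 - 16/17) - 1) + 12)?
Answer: -1/750 ≈ -0.0013333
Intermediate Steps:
1/(51*((-13 - 16/17) - 1) + 12) = 1/(51*(-237/17 - 1) + 12) = 1/(51*(-254/17) + 12) = 1/(-762 + 12) = 1/(-750) = -1/750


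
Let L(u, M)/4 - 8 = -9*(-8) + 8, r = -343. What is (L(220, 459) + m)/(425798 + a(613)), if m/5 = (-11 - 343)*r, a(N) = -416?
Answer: 303731/212691 ≈ 1.4280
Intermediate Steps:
m = 607110 (m = 5*((-11 - 343)*(-343)) = 5*(-354*(-343)) = 5*121422 = 607110)
L(u, M) = 352 (L(u, M) = 32 + 4*(-9*(-8) + 8) = 32 + 4*(72 + 8) = 32 + 4*80 = 32 + 320 = 352)
(L(220, 459) + m)/(425798 + a(613)) = (352 + 607110)/(425798 - 416) = 607462/425382 = 607462*(1/425382) = 303731/212691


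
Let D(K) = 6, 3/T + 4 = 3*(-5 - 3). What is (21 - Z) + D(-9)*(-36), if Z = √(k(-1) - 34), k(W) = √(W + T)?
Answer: -195 - √(-6664 + 14*I*√217)/14 ≈ -195.09 - 5.8316*I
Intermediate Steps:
T = -3/28 (T = 3/(-4 + 3*(-5 - 3)) = 3/(-4 + 3*(-8)) = 3/(-4 - 24) = 3/(-28) = 3*(-1/28) = -3/28 ≈ -0.10714)
k(W) = √(-3/28 + W) (k(W) = √(W - 3/28) = √(-3/28 + W))
Z = √(-34 + I*√217/14) (Z = √(√(-21 + 196*(-1))/14 - 34) = √(√(-21 - 196)/14 - 34) = √(√(-217)/14 - 34) = √((I*√217)/14 - 34) = √(I*√217/14 - 34) = √(-34 + I*√217/14) ≈ 0.09022 + 5.8316*I)
(21 - Z) + D(-9)*(-36) = (21 - √(-6664 + 14*I*√217)/14) + 6*(-36) = (21 - √(-6664 + 14*I*√217)/14) - 216 = -195 - √(-6664 + 14*I*√217)/14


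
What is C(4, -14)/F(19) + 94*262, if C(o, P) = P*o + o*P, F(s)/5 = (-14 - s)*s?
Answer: 77208892/3135 ≈ 24628.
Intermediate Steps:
F(s) = 5*s*(-14 - s) (F(s) = 5*((-14 - s)*s) = 5*(s*(-14 - s)) = 5*s*(-14 - s))
C(o, P) = 2*P*o (C(o, P) = P*o + P*o = 2*P*o)
C(4, -14)/F(19) + 94*262 = (2*(-14)*4)/((-5*19*(14 + 19))) + 94*262 = -112/((-5*19*33)) + 24628 = -112/(-3135) + 24628 = -112*(-1/3135) + 24628 = 112/3135 + 24628 = 77208892/3135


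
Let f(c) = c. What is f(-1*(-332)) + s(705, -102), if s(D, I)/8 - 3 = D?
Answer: 5996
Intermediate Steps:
s(D, I) = 24 + 8*D
f(-1*(-332)) + s(705, -102) = -1*(-332) + (24 + 8*705) = 332 + (24 + 5640) = 332 + 5664 = 5996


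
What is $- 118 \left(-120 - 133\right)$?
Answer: $29854$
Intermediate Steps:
$- 118 \left(-120 - 133\right) = \left(-118\right) \left(-253\right) = 29854$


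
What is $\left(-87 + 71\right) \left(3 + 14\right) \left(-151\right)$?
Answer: $41072$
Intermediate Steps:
$\left(-87 + 71\right) \left(3 + 14\right) \left(-151\right) = \left(-16\right) 17 \left(-151\right) = \left(-272\right) \left(-151\right) = 41072$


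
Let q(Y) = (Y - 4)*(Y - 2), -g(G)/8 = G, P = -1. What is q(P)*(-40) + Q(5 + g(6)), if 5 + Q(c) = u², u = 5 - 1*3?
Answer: -601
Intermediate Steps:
g(G) = -8*G
u = 2 (u = 5 - 3 = 2)
Q(c) = -1 (Q(c) = -5 + 2² = -5 + 4 = -1)
q(Y) = (-4 + Y)*(-2 + Y)
q(P)*(-40) + Q(5 + g(6)) = (8 + (-1)² - 6*(-1))*(-40) - 1 = (8 + 1 + 6)*(-40) - 1 = 15*(-40) - 1 = -600 - 1 = -601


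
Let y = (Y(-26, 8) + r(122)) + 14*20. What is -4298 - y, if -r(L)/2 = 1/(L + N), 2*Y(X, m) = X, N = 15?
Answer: -625403/137 ≈ -4565.0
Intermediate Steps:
Y(X, m) = X/2
r(L) = -2/(15 + L) (r(L) = -2/(L + 15) = -2/(15 + L))
y = 36577/137 (y = ((½)*(-26) - 2/(15 + 122)) + 14*20 = (-13 - 2/137) + 280 = -1783/137 + 280 = 36577/137 ≈ 266.99)
-4298 - y = -4298 - 1*36577/137 = -4298 - 36577/137 = -625403/137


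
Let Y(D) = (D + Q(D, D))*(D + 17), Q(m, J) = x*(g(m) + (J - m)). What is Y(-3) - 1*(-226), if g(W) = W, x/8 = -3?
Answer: 1192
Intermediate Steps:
x = -24 (x = 8*(-3) = -24)
Q(m, J) = -24*J (Q(m, J) = -24*(m + (J - m)) = -24*J)
Y(D) = -23*D*(17 + D) (Y(D) = (D - 24*D)*(D + 17) = (-23*D)*(17 + D) = -23*D*(17 + D))
Y(-3) - 1*(-226) = 23*(-3)*(-17 - 1*(-3)) - 1*(-226) = 23*(-3)*(-17 + 3) + 226 = 23*(-3)*(-14) + 226 = 966 + 226 = 1192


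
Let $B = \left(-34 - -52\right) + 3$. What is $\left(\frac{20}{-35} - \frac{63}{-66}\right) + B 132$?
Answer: $\frac{426947}{154} \approx 2772.4$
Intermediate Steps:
$B = 21$ ($B = \left(-34 + 52\right) + 3 = 18 + 3 = 21$)
$\left(\frac{20}{-35} - \frac{63}{-66}\right) + B 132 = \left(\frac{20}{-35} - \frac{63}{-66}\right) + 21 \cdot 132 = \left(20 \left(- \frac{1}{35}\right) - - \frac{21}{22}\right) + 2772 = \left(- \frac{4}{7} + \frac{21}{22}\right) + 2772 = \frac{59}{154} + 2772 = \frac{426947}{154}$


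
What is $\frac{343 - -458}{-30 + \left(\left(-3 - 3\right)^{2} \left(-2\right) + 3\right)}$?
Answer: $- \frac{89}{11} \approx -8.0909$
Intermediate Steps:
$\frac{343 - -458}{-30 + \left(\left(-3 - 3\right)^{2} \left(-2\right) + 3\right)} = \frac{343 + 458}{-30 + \left(\left(-6\right)^{2} \left(-2\right) + 3\right)} = \frac{801}{-30 + \left(36 \left(-2\right) + 3\right)} = \frac{801}{-30 + \left(-72 + 3\right)} = \frac{801}{-30 - 69} = \frac{801}{-99} = 801 \left(- \frac{1}{99}\right) = - \frac{89}{11}$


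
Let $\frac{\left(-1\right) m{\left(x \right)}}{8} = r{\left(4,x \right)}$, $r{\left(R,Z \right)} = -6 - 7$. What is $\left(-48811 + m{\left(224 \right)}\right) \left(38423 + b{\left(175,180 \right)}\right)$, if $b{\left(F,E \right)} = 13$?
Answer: $-1872102252$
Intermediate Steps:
$r{\left(R,Z \right)} = -13$
$m{\left(x \right)} = 104$ ($m{\left(x \right)} = \left(-8\right) \left(-13\right) = 104$)
$\left(-48811 + m{\left(224 \right)}\right) \left(38423 + b{\left(175,180 \right)}\right) = \left(-48811 + 104\right) \left(38423 + 13\right) = \left(-48707\right) 38436 = -1872102252$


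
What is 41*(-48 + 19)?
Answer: -1189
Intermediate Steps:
41*(-48 + 19) = 41*(-29) = -1189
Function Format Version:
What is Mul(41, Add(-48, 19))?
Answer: -1189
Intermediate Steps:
Mul(41, Add(-48, 19)) = Mul(41, -29) = -1189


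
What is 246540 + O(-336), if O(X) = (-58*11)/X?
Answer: 41419039/168 ≈ 2.4654e+5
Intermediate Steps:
O(X) = -638/X
246540 + O(-336) = 246540 - 638/(-336) = 246540 - 638*(-1/336) = 246540 + 319/168 = 41419039/168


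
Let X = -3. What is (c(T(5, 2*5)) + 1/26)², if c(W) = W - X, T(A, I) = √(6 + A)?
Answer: 13677/676 + 79*√11/13 ≈ 40.387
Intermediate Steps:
c(W) = 3 + W (c(W) = W - 1*(-3) = W + 3 = 3 + W)
(c(T(5, 2*5)) + 1/26)² = ((3 + √(6 + 5)) + 1/26)² = ((3 + √11) + 1/26)² = (79/26 + √11)²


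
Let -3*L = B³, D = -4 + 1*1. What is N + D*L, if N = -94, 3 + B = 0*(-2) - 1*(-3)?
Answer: -94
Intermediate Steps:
B = 0 (B = -3 + (0*(-2) - 1*(-3)) = -3 + (0 + 3) = -3 + 3 = 0)
D = -3 (D = -4 + 1 = -3)
L = 0 (L = -⅓*0³ = -⅓*0 = 0)
N + D*L = -94 - 3*0 = -94 + 0 = -94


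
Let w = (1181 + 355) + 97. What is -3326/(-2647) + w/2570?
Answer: 12870371/6802790 ≈ 1.8919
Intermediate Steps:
w = 1633 (w = 1536 + 97 = 1633)
-3326/(-2647) + w/2570 = -3326/(-2647) + 1633/2570 = -3326*(-1/2647) + 1633*(1/2570) = 3326/2647 + 1633/2570 = 12870371/6802790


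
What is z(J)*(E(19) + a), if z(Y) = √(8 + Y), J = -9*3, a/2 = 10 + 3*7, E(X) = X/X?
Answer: 63*I*√19 ≈ 274.61*I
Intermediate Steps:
E(X) = 1
a = 62 (a = 2*(10 + 3*7) = 2*(10 + 21) = 2*31 = 62)
J = -27
z(J)*(E(19) + a) = √(8 - 27)*(1 + 62) = √(-19)*63 = (I*√19)*63 = 63*I*√19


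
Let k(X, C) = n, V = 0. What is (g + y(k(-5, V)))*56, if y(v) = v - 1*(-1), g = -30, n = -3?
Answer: -1792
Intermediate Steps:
k(X, C) = -3
y(v) = 1 + v (y(v) = v + 1 = 1 + v)
(g + y(k(-5, V)))*56 = (-30 + (1 - 3))*56 = (-30 - 2)*56 = -32*56 = -1792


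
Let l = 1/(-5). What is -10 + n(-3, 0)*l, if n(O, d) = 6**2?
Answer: -86/5 ≈ -17.200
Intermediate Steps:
n(O, d) = 36
l = -1/5 ≈ -0.20000
-10 + n(-3, 0)*l = -10 + 36*(-1/5) = -10 - 36/5 = -86/5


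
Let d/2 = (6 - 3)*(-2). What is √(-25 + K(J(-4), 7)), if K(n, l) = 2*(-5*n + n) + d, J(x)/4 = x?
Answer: √91 ≈ 9.5394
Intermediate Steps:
J(x) = 4*x
d = -12 (d = 2*((6 - 3)*(-2)) = 2*(3*(-2)) = 2*(-6) = -12)
K(n, l) = -12 - 8*n (K(n, l) = 2*(-5*n + n) - 12 = 2*(-4*n) - 12 = -8*n - 12 = -12 - 8*n)
√(-25 + K(J(-4), 7)) = √(-25 + (-12 - 32*(-4))) = √(-25 + (-12 - 8*(-16))) = √(-25 + (-12 + 128)) = √(-25 + 116) = √91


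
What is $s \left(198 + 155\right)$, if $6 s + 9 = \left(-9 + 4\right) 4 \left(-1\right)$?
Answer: $\frac{3883}{6} \approx 647.17$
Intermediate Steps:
$s = \frac{11}{6}$ ($s = - \frac{3}{2} + \frac{\left(-9 + 4\right) 4 \left(-1\right)}{6} = - \frac{3}{2} + \frac{\left(-5\right) \left(-4\right)}{6} = - \frac{3}{2} + \frac{1}{6} \cdot 20 = - \frac{3}{2} + \frac{10}{3} = \frac{11}{6} \approx 1.8333$)
$s \left(198 + 155\right) = \frac{11 \left(198 + 155\right)}{6} = \frac{11}{6} \cdot 353 = \frac{3883}{6}$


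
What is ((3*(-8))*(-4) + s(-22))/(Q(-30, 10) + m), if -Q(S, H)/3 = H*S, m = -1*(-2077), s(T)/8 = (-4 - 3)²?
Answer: 488/2977 ≈ 0.16392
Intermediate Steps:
s(T) = 392 (s(T) = 8*(-4 - 3)² = 8*(-7)² = 8*49 = 392)
m = 2077
Q(S, H) = -3*H*S
((3*(-8))*(-4) + s(-22))/(Q(-30, 10) + m) = ((3*(-8))*(-4) + 392)/(-3*10*(-30) + 2077) = (-24*(-4) + 392)/(900 + 2077) = (96 + 392)/2977 = 488*(1/2977) = 488/2977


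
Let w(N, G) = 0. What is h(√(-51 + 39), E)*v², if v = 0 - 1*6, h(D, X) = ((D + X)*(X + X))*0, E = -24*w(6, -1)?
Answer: 0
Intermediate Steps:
E = 0 (E = -24*0 = 0)
h(D, X) = 0 (h(D, X) = ((D + X)*(2*X))*0 = (2*X*(D + X))*0 = 0)
v = -6 (v = 0 - 6 = -6)
h(√(-51 + 39), E)*v² = 0*(-6)² = 0*36 = 0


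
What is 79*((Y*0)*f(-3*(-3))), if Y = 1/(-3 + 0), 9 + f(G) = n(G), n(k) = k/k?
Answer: 0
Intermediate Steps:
n(k) = 1
f(G) = -8 (f(G) = -9 + 1 = -8)
Y = -1/3 (Y = 1/(-3) = -1/3 ≈ -0.33333)
79*((Y*0)*f(-3*(-3))) = 79*(-1/3*0*(-8)) = 79*(0*(-8)) = 79*0 = 0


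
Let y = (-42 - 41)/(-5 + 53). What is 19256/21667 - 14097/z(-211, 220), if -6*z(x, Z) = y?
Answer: -87965035064/1798361 ≈ -48914.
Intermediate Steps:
y = -83/48 ≈ -1.7292
z(x, Z) = 83/288 (z(x, Z) = -⅙*(-83/48) = 83/288)
19256/21667 - 14097/z(-211, 220) = 19256/21667 - 14097/83/288 = 19256*(1/21667) - 14097*288/83 = 19256/21667 - 4059936/83 = -87965035064/1798361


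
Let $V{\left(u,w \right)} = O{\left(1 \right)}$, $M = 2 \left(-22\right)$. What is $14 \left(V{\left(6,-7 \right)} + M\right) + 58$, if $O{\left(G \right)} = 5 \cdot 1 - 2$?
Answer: $-516$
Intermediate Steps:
$M = -44$
$O{\left(G \right)} = 3$ ($O{\left(G \right)} = 5 - 2 = 3$)
$V{\left(u,w \right)} = 3$
$14 \left(V{\left(6,-7 \right)} + M\right) + 58 = 14 \left(3 - 44\right) + 58 = 14 \left(-41\right) + 58 = -574 + 58 = -516$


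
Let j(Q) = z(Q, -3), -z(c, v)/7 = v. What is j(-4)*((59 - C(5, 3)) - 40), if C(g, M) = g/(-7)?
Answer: 414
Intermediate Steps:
C(g, M) = -g/7 (C(g, M) = g*(-⅐) = -g/7)
z(c, v) = -7*v
j(Q) = 21 (j(Q) = -7*(-3) = 21)
j(-4)*((59 - C(5, 3)) - 40) = 21*((59 - (-1)*5/7) - 40) = 21*((59 - 1*(-5/7)) - 40) = 21*((59 + 5/7) - 40) = 21*(418/7 - 40) = 21*(138/7) = 414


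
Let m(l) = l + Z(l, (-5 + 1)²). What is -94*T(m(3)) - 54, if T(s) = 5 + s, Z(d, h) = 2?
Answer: -994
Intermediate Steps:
m(l) = 2 + l (m(l) = l + 2 = 2 + l)
-94*T(m(3)) - 54 = -94*(5 + (2 + 3)) - 54 = -94*(5 + 5) - 54 = -94*10 - 54 = -940 - 54 = -994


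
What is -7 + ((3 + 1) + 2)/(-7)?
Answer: -55/7 ≈ -7.8571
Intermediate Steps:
-7 + ((3 + 1) + 2)/(-7) = -7 + (4 + 2)*(-⅐) = -7 + 6*(-⅐) = -7 - 6/7 = -55/7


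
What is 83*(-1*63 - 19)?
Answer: -6806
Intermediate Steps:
83*(-1*63 - 19) = 83*(-63 - 19) = 83*(-82) = -6806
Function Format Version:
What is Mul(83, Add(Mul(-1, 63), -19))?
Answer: -6806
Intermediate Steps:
Mul(83, Add(Mul(-1, 63), -19)) = Mul(83, Add(-63, -19)) = Mul(83, -82) = -6806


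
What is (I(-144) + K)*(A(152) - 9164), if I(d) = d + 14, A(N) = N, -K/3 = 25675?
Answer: 695320860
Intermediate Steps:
K = -77025 (K = -3*25675 = -77025)
I(d) = 14 + d
(I(-144) + K)*(A(152) - 9164) = ((14 - 144) - 77025)*(152 - 9164) = (-130 - 77025)*(-9012) = -77155*(-9012) = 695320860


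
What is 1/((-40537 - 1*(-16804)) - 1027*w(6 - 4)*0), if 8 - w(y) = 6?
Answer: -1/23733 ≈ -4.2135e-5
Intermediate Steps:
w(y) = 2 (w(y) = 8 - 1*6 = 8 - 6 = 2)
1/((-40537 - 1*(-16804)) - 1027*w(6 - 4)*0) = 1/((-40537 - 1*(-16804)) - 2054*0) = 1/((-40537 + 16804) - 1027*0) = 1/(-23733 + 0) = 1/(-23733) = -1/23733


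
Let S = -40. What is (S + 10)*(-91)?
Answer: 2730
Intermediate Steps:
(S + 10)*(-91) = (-40 + 10)*(-91) = -30*(-91) = 2730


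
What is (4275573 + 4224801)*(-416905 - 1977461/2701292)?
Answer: -4786493100994450827/1350646 ≈ -3.5439e+12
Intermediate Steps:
(4275573 + 4224801)*(-416905 - 1977461/2701292) = 8500374*(-416905 - 1977461*1/2701292) = 8500374*(-416905 - 1977461/2701292) = 8500374*(-1126184118721/2701292) = -4786493100994450827/1350646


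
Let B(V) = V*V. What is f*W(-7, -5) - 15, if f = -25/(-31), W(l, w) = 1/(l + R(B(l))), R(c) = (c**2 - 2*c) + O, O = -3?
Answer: -1066220/71083 ≈ -15.000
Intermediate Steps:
B(V) = V**2
R(c) = -3 + c**2 - 2*c (R(c) = (c**2 - 2*c) - 3 = -3 + c**2 - 2*c)
W(l, w) = 1/(-3 + l + l**4 - 2*l**2) (W(l, w) = 1/(l + (-3 + (l**2)**2 - 2*l**2)) = 1/(l + (-3 + l**4 - 2*l**2)) = 1/(-3 + l + l**4 - 2*l**2))
f = 25/31 (f = -25*(-1/31) = 25/31 ≈ 0.80645)
f*W(-7, -5) - 15 = 25/(31*(-3 - 7 + (-7)**4 - 2*(-7)**2)) - 15 = 25/(31*(-3 - 7 + 2401 - 2*49)) - 15 = 25/(31*(-3 - 7 + 2401 - 98)) - 15 = (25/31)/2293 - 15 = (25/31)*(1/2293) - 15 = 25/71083 - 15 = -1066220/71083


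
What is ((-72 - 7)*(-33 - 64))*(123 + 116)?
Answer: 1831457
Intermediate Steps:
((-72 - 7)*(-33 - 64))*(123 + 116) = -79*(-97)*239 = 7663*239 = 1831457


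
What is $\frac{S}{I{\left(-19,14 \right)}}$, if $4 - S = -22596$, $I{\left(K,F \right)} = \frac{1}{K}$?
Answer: $-429400$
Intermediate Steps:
$S = 22600$ ($S = 4 - -22596 = 4 + 22596 = 22600$)
$\frac{S}{I{\left(-19,14 \right)}} = \frac{22600}{\frac{1}{-19}} = \frac{22600}{- \frac{1}{19}} = 22600 \left(-19\right) = -429400$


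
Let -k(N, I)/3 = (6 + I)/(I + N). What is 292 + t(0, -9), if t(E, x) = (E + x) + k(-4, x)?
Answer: 3670/13 ≈ 282.31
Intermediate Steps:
k(N, I) = -3*(6 + I)/(I + N)
t(E, x) = E + x + 3*(-6 - x)/(-4 + x) (t(E, x) = (E + x) + 3*(-6 - x)/(x - 4) = (E + x) + 3*(-6 - x)/(-4 + x) = E + x + 3*(-6 - x)/(-4 + x))
292 + t(0, -9) = 292 + (-18 - 3*(-9) + (-4 - 9)*(0 - 9))/(-4 - 9) = 292 + (-18 + 27 - 13*(-9))/(-13) = 292 - (-18 + 27 + 117)/13 = 292 - 1/13*126 = 292 - 126/13 = 3670/13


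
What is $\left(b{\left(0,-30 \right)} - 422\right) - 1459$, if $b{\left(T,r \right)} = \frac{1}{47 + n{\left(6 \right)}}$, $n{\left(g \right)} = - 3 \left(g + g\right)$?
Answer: $- \frac{20690}{11} \approx -1880.9$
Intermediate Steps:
$n{\left(g \right)} = - 6 g$ ($n{\left(g \right)} = - 3 \cdot 2 g = - 6 g$)
$b{\left(T,r \right)} = \frac{1}{11}$ ($b{\left(T,r \right)} = \frac{1}{47 - 36} = \frac{1}{11}$)
$\left(b{\left(0,-30 \right)} - 422\right) - 1459 = \left(\frac{1}{11} - 422\right) - 1459 = - \frac{4641}{11} - 1459 = - \frac{20690}{11}$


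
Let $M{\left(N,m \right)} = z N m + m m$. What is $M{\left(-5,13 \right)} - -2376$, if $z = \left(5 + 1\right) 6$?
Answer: $205$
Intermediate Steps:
$z = 36$ ($z = 6 \cdot 6 = 36$)
$M{\left(N,m \right)} = m^{2} + 36 N m$ ($M{\left(N,m \right)} = 36 N m + m m = 36 N m + m^{2} = m^{2} + 36 N m$)
$M{\left(-5,13 \right)} - -2376 = 13 \left(13 + 36 \left(-5\right)\right) - -2376 = 13 \left(13 - 180\right) + 2376 = 13 \left(-167\right) + 2376 = -2171 + 2376 = 205$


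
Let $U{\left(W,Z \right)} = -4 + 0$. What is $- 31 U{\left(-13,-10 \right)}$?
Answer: $124$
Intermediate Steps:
$U{\left(W,Z \right)} = -4$
$- 31 U{\left(-13,-10 \right)} = \left(-31\right) \left(-4\right) = 124$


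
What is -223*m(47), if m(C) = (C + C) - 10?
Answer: -18732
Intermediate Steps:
m(C) = -10 + 2*C (m(C) = 2*C - 10 = -10 + 2*C)
-223*m(47) = -223*(-10 + 2*47) = -223*(-10 + 94) = -223*84 = -18732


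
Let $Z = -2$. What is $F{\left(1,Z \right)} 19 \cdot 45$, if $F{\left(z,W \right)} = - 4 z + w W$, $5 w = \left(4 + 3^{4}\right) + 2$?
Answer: $-33174$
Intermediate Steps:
$w = \frac{87}{5}$ ($w = \frac{\left(4 + 3^{4}\right) + 2}{5} = \frac{\left(4 + 81\right) + 2}{5} = \frac{85 + 2}{5} = \frac{1}{5} \cdot 87 = \frac{87}{5} \approx 17.4$)
$F{\left(z,W \right)} = - 4 z + \frac{87 W}{5}$
$F{\left(1,Z \right)} 19 \cdot 45 = \left(\left(-4\right) 1 + \frac{87}{5} \left(-2\right)\right) 19 \cdot 45 = \left(-4 - \frac{174}{5}\right) 19 \cdot 45 = \left(- \frac{194}{5}\right) 19 \cdot 45 = \left(- \frac{3686}{5}\right) 45 = -33174$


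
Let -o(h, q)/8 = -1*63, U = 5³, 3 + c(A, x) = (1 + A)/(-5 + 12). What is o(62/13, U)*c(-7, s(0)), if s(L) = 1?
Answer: -1944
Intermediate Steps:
c(A, x) = -20/7 + A/7 (c(A, x) = -3 + (1 + A)/(-5 + 12) = -3 + (1 + A)/7 = -3 + (1 + A)*(⅐) = -3 + (⅐ + A/7) = -20/7 + A/7)
U = 125
o(h, q) = 504 (o(h, q) = -(-8)*63 = -8*(-63) = 504)
o(62/13, U)*c(-7, s(0)) = 504*(-20/7 + (⅐)*(-7)) = 504*(-20/7 - 1) = 504*(-27/7) = -1944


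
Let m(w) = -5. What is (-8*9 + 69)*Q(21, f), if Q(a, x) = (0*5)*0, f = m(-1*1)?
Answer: 0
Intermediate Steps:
f = -5
Q(a, x) = 0 (Q(a, x) = 0*0 = 0)
(-8*9 + 69)*Q(21, f) = (-8*9 + 69)*0 = (-72 + 69)*0 = -3*0 = 0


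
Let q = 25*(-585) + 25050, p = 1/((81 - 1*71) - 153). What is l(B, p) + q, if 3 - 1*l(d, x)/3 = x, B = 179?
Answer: 1492065/143 ≈ 10434.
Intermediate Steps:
p = -1/143 (p = 1/((81 - 71) - 153) = 1/(10 - 153) = 1/(-143) = -1/143 ≈ -0.0069930)
q = 10425 (q = -14625 + 25050 = 10425)
l(d, x) = 9 - 3*x
l(B, p) + q = (9 - 3*(-1/143)) + 10425 = (9 + 3/143) + 10425 = 1290/143 + 10425 = 1492065/143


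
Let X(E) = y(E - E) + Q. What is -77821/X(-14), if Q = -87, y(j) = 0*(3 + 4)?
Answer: 77821/87 ≈ 894.49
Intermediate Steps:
y(j) = 0 (y(j) = 0*7 = 0)
X(E) = -87 (X(E) = 0 - 87 = -87)
-77821/X(-14) = -77821/(-87) = -77821*(-1/87) = 77821/87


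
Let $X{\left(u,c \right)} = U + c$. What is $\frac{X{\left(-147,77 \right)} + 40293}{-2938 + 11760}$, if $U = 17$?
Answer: $\frac{40387}{8822} \approx 4.578$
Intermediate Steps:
$X{\left(u,c \right)} = 17 + c$
$\frac{X{\left(-147,77 \right)} + 40293}{-2938 + 11760} = \frac{\left(17 + 77\right) + 40293}{-2938 + 11760} = \frac{94 + 40293}{8822} = 40387 \cdot \frac{1}{8822} = \frac{40387}{8822}$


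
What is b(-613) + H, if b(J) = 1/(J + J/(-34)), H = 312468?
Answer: 6320915138/20229 ≈ 3.1247e+5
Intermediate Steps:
b(J) = 34/(33*J) (b(J) = 1/(J + J*(-1/34)) = 1/(J - J/34) = 1/(33*J/34) = 34/(33*J))
b(-613) + H = (34/33)/(-613) + 312468 = (34/33)*(-1/613) + 312468 = -34/20229 + 312468 = 6320915138/20229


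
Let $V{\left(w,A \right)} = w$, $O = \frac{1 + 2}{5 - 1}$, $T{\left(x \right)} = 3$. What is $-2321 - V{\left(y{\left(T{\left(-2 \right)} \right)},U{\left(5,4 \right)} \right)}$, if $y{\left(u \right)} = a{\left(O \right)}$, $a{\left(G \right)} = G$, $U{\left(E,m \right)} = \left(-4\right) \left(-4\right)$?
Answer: $- \frac{9287}{4} \approx -2321.8$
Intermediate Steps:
$U{\left(E,m \right)} = 16$
$O = \frac{3}{4} \approx 0.75$
$y{\left(u \right)} = \frac{3}{4}$
$-2321 - V{\left(y{\left(T{\left(-2 \right)} \right)},U{\left(5,4 \right)} \right)} = -2321 - \frac{3}{4} = - \frac{9287}{4}$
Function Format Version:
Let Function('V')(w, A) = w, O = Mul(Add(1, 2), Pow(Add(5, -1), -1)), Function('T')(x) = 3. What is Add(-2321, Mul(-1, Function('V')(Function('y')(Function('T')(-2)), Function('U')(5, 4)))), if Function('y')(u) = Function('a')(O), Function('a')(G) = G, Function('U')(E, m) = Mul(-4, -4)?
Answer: Rational(-9287, 4) ≈ -2321.8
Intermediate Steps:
Function('U')(E, m) = 16
O = Rational(3, 4) (O = Mul(3, Pow(4, -1)) = Mul(3, Rational(1, 4)) = Rational(3, 4) ≈ 0.75000)
Function('y')(u) = Rational(3, 4)
Add(-2321, Mul(-1, Function('V')(Function('y')(Function('T')(-2)), Function('U')(5, 4)))) = Add(-2321, Mul(-1, Rational(3, 4))) = Add(-2321, Rational(-3, 4)) = Rational(-9287, 4)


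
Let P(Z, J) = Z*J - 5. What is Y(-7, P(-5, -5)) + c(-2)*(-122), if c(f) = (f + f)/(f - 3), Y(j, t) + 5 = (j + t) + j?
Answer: -483/5 ≈ -96.600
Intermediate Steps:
P(Z, J) = -5 + J*Z (P(Z, J) = J*Z - 5 = -5 + J*Z)
Y(j, t) = -5 + t + 2*j (Y(j, t) = -5 + ((j + t) + j) = -5 + (t + 2*j) = -5 + t + 2*j)
c(f) = 2*f/(-3 + f) (c(f) = (2*f)/(-3 + f) = 2*f/(-3 + f))
Y(-7, P(-5, -5)) + c(-2)*(-122) = (-5 + (-5 - 5*(-5)) + 2*(-7)) + (2*(-2)/(-3 - 2))*(-122) = (-5 + (-5 + 25) - 14) + (2*(-2)/(-5))*(-122) = (-5 + 20 - 14) + (2*(-2)*(-⅕))*(-122) = 1 + (⅘)*(-122) = 1 - 488/5 = -483/5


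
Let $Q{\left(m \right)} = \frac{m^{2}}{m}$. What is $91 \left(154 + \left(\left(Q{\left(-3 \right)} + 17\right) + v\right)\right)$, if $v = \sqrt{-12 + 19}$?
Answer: $15288 + 91 \sqrt{7} \approx 15529.0$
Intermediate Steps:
$Q{\left(m \right)} = m$
$v = \sqrt{7} \approx 2.6458$
$91 \left(154 + \left(\left(Q{\left(-3 \right)} + 17\right) + v\right)\right) = 91 \left(154 + \left(\left(-3 + 17\right) + \sqrt{7}\right)\right) = 91 \left(154 + \left(14 + \sqrt{7}\right)\right) = 91 \left(168 + \sqrt{7}\right) = 15288 + 91 \sqrt{7}$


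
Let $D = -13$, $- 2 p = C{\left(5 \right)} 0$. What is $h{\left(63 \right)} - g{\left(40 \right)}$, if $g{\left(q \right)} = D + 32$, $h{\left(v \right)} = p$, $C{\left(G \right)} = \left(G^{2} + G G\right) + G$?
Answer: $-19$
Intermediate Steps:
$C{\left(G \right)} = G + 2 G^{2}$ ($C{\left(G \right)} = \left(G^{2} + G^{2}\right) + G = 2 G^{2} + G = G + 2 G^{2}$)
$p = 0$ ($p = - \frac{5 \left(1 + 2 \cdot 5\right) 0}{2} = - \frac{5 \left(1 + 10\right) 0}{2} = - \frac{5 \cdot 11 \cdot 0}{2} = - \frac{55 \cdot 0}{2} = \left(- \frac{1}{2}\right) 0 = 0$)
$h{\left(v \right)} = 0$
$g{\left(q \right)} = 19$ ($g{\left(q \right)} = -13 + 32 = 19$)
$h{\left(63 \right)} - g{\left(40 \right)} = 0 - 19 = -19$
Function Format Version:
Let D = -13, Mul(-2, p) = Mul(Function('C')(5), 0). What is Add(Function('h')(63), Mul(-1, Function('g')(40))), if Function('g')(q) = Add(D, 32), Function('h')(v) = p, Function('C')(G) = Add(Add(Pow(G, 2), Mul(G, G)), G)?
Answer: -19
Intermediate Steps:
Function('C')(G) = Add(G, Mul(2, Pow(G, 2))) (Function('C')(G) = Add(Add(Pow(G, 2), Pow(G, 2)), G) = Add(Mul(2, Pow(G, 2)), G) = Add(G, Mul(2, Pow(G, 2))))
p = 0 (p = Mul(Rational(-1, 2), Mul(Mul(5, Add(1, Mul(2, 5))), 0)) = Mul(Rational(-1, 2), Mul(Mul(5, Add(1, 10)), 0)) = Mul(Rational(-1, 2), Mul(Mul(5, 11), 0)) = Mul(Rational(-1, 2), Mul(55, 0)) = Mul(Rational(-1, 2), 0) = 0)
Function('h')(v) = 0
Function('g')(q) = 19 (Function('g')(q) = Add(-13, 32) = 19)
Add(Function('h')(63), Mul(-1, Function('g')(40))) = Add(0, Mul(-1, 19)) = Add(0, -19) = -19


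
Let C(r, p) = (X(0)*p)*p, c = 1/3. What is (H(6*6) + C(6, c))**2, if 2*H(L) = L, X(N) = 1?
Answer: 26569/81 ≈ 328.01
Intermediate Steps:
c = 1/3 ≈ 0.33333
H(L) = L/2
C(r, p) = p**2 (C(r, p) = (1*p)*p = p*p = p**2)
(H(6*6) + C(6, c))**2 = ((6*6)/2 + (1/3)**2)**2 = ((1/2)*36 + 1/9)**2 = (18 + 1/9)**2 = (163/9)**2 = 26569/81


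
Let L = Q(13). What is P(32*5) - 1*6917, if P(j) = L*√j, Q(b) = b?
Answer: -6917 + 52*√10 ≈ -6752.6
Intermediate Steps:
L = 13
P(j) = 13*√j
P(32*5) - 1*6917 = 13*√(32*5) - 1*6917 = 13*√160 - 6917 = 13*(4*√10) - 6917 = 52*√10 - 6917 = -6917 + 52*√10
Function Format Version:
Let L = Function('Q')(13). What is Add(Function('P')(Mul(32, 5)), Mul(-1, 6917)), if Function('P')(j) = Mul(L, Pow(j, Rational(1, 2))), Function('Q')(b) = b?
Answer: Add(-6917, Mul(52, Pow(10, Rational(1, 2)))) ≈ -6752.6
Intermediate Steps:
L = 13
Function('P')(j) = Mul(13, Pow(j, Rational(1, 2)))
Add(Function('P')(Mul(32, 5)), Mul(-1, 6917)) = Add(Mul(13, Pow(Mul(32, 5), Rational(1, 2))), Mul(-1, 6917)) = Add(Mul(13, Pow(160, Rational(1, 2))), -6917) = Add(Mul(13, Mul(4, Pow(10, Rational(1, 2)))), -6917) = Add(Mul(52, Pow(10, Rational(1, 2))), -6917) = Add(-6917, Mul(52, Pow(10, Rational(1, 2))))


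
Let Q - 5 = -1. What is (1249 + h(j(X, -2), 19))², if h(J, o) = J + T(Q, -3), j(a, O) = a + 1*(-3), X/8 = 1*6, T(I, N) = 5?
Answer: 1687401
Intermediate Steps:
Q = 4 (Q = 5 - 1 = 4)
X = 48 (X = 8*(1*6) = 8*6 = 48)
j(a, O) = -3 + a (j(a, O) = a - 3 = -3 + a)
h(J, o) = 5 + J (h(J, o) = J + 5 = 5 + J)
(1249 + h(j(X, -2), 19))² = (1249 + (5 + (-3 + 48)))² = (1249 + (5 + 45))² = (1249 + 50)² = 1299² = 1687401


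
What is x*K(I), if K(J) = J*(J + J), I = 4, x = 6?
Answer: 192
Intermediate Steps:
K(J) = 2*J² (K(J) = J*(2*J) = 2*J²)
x*K(I) = 6*(2*4²) = 6*(2*16) = 6*32 = 192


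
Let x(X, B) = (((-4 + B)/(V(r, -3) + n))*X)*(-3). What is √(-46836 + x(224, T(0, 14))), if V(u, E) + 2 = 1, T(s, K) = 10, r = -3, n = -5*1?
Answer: 2*I*√11541 ≈ 214.86*I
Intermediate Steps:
n = -5
V(u, E) = -1 (V(u, E) = -2 + 1 = -1)
x(X, B) = -3*X*(⅔ - B/6) (x(X, B) = (((-4 + B)/(-1 - 5))*X)*(-3) = (((-4 + B)/(-6))*X)*(-3) = (((-4 + B)*(-⅙))*X)*(-3) = ((⅔ - B/6)*X)*(-3) = (X*(⅔ - B/6))*(-3) = -3*X*(⅔ - B/6))
√(-46836 + x(224, T(0, 14))) = √(-46836 + (½)*224*(-4 + 10)) = √(-46836 + (½)*224*6) = √(-46836 + 672) = √(-46164) = 2*I*√11541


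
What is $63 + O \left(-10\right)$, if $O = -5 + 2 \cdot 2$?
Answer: $73$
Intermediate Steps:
$O = -1$ ($O = -5 + 4 = -1$)
$63 + O \left(-10\right) = 63 - -10 = 63 + 10 = 73$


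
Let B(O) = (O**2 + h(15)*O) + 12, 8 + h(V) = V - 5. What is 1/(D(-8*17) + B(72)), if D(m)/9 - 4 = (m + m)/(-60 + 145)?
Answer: 5/26736 ≈ 0.00018701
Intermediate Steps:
h(V) = -13 + V (h(V) = -8 + (V - 5) = -8 + (-5 + V) = -13 + V)
B(O) = 12 + O**2 + 2*O (B(O) = (O**2 + (-13 + 15)*O) + 12 = (O**2 + 2*O) + 12 = 12 + O**2 + 2*O)
D(m) = 36 + 18*m/85 (D(m) = 36 + 9*((m + m)/(-60 + 145)) = 36 + 9*((2*m)/85) = 36 + 9*((2*m)*(1/85)) = 36 + 9*(2*m/85) = 36 + 18*m/85)
1/(D(-8*17) + B(72)) = 1/((36 + 18*(-8*17)/85) + (12 + 72**2 + 2*72)) = 1/((36 + (18/85)*(-136)) + (12 + 5184 + 144)) = 1/((36 - 144/5) + 5340) = 1/(36/5 + 5340) = 1/(26736/5) = 5/26736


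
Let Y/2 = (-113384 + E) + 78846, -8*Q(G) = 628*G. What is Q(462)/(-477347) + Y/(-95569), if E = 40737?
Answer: -2452147183/45619575443 ≈ -0.053752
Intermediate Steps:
Q(G) = -157*G/2
Y = 12398 (Y = 2*((-113384 + 40737) + 78846) = 2*(-72647 + 78846) = 2*6199 = 12398)
Q(462)/(-477347) + Y/(-95569) = -157/2*462/(-477347) + 12398/(-95569) = -36267*(-1/477347) + 12398*(-1/95569) = 36267/477347 - 12398/95569 = -2452147183/45619575443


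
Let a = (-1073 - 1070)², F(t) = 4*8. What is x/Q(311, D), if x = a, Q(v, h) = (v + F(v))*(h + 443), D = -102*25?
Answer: -4592449/722701 ≈ -6.3546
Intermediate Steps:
F(t) = 32
D = -2550
Q(v, h) = (32 + v)*(443 + h) (Q(v, h) = (v + 32)*(h + 443) = (32 + v)*(443 + h))
a = 4592449 (a = (-2143)² = 4592449)
x = 4592449
x/Q(311, D) = 4592449/(14176 + 32*(-2550) + 443*311 - 2550*311) = 4592449/(14176 - 81600 + 137773 - 793050) = 4592449/(-722701) = 4592449*(-1/722701) = -4592449/722701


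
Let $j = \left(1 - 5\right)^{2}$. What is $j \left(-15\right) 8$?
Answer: $-1920$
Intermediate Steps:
$j = 16$ ($j = \left(-4\right)^{2} = 16$)
$j \left(-15\right) 8 = 16 \left(-15\right) 8 = \left(-240\right) 8 = -1920$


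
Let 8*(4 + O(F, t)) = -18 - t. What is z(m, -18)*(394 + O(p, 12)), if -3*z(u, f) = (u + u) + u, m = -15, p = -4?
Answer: 23175/4 ≈ 5793.8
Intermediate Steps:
O(F, t) = -25/4 - t/8 (O(F, t) = -4 + (-18 - t)/8 = -4 + (-9/4 - t/8) = -25/4 - t/8)
z(u, f) = -u (z(u, f) = -((u + u) + u)/3 = -(2*u + u)/3 = -u)
z(m, -18)*(394 + O(p, 12)) = (-1*(-15))*(394 + (-25/4 - ⅛*12)) = 15*(394 + (-25/4 - 3/2)) = 15*(394 - 31/4) = 15*(1545/4) = 23175/4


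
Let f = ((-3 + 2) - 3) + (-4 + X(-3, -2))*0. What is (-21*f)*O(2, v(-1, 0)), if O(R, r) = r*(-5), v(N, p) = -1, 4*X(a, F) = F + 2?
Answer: 420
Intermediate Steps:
X(a, F) = ½ + F/4 (X(a, F) = (F + 2)/4 = (2 + F)/4 = ½ + F/4)
O(R, r) = -5*r
f = -4 (f = ((-3 + 2) - 3) + (-4 + (½ + (¼)*(-2)))*0 = (-1 - 3) + (-4 + (½ - ½))*0 = -4 + (-4 + 0)*0 = -4 - 4*0 = -4 + 0 = -4)
(-21*f)*O(2, v(-1, 0)) = (-21*(-4))*(-5*(-1)) = 84*5 = 420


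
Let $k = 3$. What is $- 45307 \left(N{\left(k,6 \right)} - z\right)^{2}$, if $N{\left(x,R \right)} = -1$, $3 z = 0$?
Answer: $-45307$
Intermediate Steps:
$z = 0$ ($z = \frac{1}{3} \cdot 0 = 0$)
$- 45307 \left(N{\left(k,6 \right)} - z\right)^{2} = - 45307 \left(-1 - 0\right)^{2} = - 45307 \left(-1 + 0\right)^{2} = - 45307 \left(-1\right)^{2} = \left(-45307\right) 1 = -45307$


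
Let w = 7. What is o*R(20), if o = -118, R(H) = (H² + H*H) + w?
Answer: -95226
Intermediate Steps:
R(H) = 7 + 2*H² (R(H) = (H² + H*H) + 7 = (H² + H²) + 7 = 2*H² + 7 = 7 + 2*H²)
o*R(20) = -118*(7 + 2*20²) = -118*(7 + 2*400) = -118*(7 + 800) = -118*807 = -95226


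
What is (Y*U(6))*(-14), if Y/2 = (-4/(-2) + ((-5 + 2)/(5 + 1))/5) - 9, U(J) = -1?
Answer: -994/5 ≈ -198.80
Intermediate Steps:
Y = -71/5 (Y = 2*((-4/(-2) + ((-5 + 2)/(5 + 1))/5) - 9) = 2*((-4*(-1/2) - 3/6*(1/5)) - 9) = 2*((2 - 3*1/6*(1/5)) - 9) = 2*((2 - 1/2*1/5) - 9) = 2*((2 - 1/10) - 9) = 2*(19/10 - 9) = 2*(-71/10) = -71/5 ≈ -14.200)
(Y*U(6))*(-14) = -71/5*(-1)*(-14) = (71/5)*(-14) = -994/5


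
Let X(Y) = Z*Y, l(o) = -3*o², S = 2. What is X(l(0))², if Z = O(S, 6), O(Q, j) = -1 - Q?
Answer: 0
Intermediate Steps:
Z = -3 (Z = -1 - 1*2 = -1 - 2 = -3)
X(Y) = -3*Y
X(l(0))² = (-(-9)*0²)² = (-(-9)*0)² = (-3*0)² = 0² = 0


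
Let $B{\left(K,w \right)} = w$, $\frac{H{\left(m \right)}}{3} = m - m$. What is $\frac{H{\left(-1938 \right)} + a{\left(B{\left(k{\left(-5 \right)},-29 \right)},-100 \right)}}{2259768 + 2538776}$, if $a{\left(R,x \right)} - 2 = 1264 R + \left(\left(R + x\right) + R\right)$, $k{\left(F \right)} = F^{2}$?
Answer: $- \frac{9203}{1199636} \approx -0.0076715$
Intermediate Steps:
$H{\left(m \right)} = 0$ ($H{\left(m \right)} = 3 \left(m - m\right) = 3 \cdot 0 = 0$)
$a{\left(R,x \right)} = 2 + x + 1266 R$ ($a{\left(R,x \right)} = 2 + \left(1264 R + \left(\left(R + x\right) + R\right)\right) = 2 + \left(1264 R + \left(x + 2 R\right)\right) = 2 + \left(x + 1266 R\right) = 2 + x + 1266 R$)
$\frac{H{\left(-1938 \right)} + a{\left(B{\left(k{\left(-5 \right)},-29 \right)},-100 \right)}}{2259768 + 2538776} = \frac{0 + \left(2 - 100 + 1266 \left(-29\right)\right)}{2259768 + 2538776} = \frac{0 - 36812}{4798544} = \left(0 - 36812\right) \frac{1}{4798544} = \left(-36812\right) \frac{1}{4798544} = - \frac{9203}{1199636}$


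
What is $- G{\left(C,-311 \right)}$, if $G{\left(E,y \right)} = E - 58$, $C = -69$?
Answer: $127$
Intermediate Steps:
$G{\left(E,y \right)} = -58 + E$
$- G{\left(C,-311 \right)} = - (-58 - 69) = \left(-1\right) \left(-127\right) = 127$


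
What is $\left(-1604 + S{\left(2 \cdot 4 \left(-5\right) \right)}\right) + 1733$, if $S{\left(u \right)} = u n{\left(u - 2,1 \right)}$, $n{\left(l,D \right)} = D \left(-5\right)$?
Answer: $329$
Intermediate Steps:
$n{\left(l,D \right)} = - 5 D$
$S{\left(u \right)} = - 5 u$ ($S{\left(u \right)} = u \left(\left(-5\right) 1\right) = u \left(-5\right) = - 5 u$)
$\left(-1604 + S{\left(2 \cdot 4 \left(-5\right) \right)}\right) + 1733 = \left(-1604 - 5 \cdot 2 \cdot 4 \left(-5\right)\right) + 1733 = \left(-1604 - 5 \cdot 8 \left(-5\right)\right) + 1733 = \left(-1604 - -200\right) + 1733 = \left(-1604 + 200\right) + 1733 = -1404 + 1733 = 329$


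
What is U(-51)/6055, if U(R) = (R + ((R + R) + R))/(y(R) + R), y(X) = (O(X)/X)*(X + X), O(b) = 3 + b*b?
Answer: -68/10408545 ≈ -6.5331e-6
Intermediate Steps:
O(b) = 3 + b²
y(X) = 6 + 2*X² (y(X) = ((3 + X²)/X)*(X + X) = ((3 + X²)/X)*(2*X) = 6 + 2*X²)
U(R) = 4*R/(6 + R + 2*R²) (U(R) = (R + ((R + R) + R))/((6 + 2*R²) + R) = (R + (2*R + R))/(6 + R + 2*R²) = (R + 3*R)/(6 + R + 2*R²) = (4*R)/(6 + R + 2*R²) = 4*R/(6 + R + 2*R²))
U(-51)/6055 = (4*(-51)/(6 - 51 + 2*(-51)²))/6055 = (4*(-51)/(6 - 51 + 2*2601))*(1/6055) = (4*(-51)/(6 - 51 + 5202))*(1/6055) = (4*(-51)/5157)*(1/6055) = (4*(-51)*(1/5157))*(1/6055) = -68/1719*1/6055 = -68/10408545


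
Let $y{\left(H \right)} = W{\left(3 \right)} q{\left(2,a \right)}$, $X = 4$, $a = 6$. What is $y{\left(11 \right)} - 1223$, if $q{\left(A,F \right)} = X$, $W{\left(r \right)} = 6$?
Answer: $-1199$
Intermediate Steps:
$q{\left(A,F \right)} = 4$
$y{\left(H \right)} = 24$ ($y{\left(H \right)} = 6 \cdot 4 = 24$)
$y{\left(11 \right)} - 1223 = 24 - 1223 = -1199$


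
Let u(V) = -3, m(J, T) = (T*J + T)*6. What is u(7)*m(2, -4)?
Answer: 216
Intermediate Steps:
m(J, T) = 6*T + 6*J*T (m(J, T) = (J*T + T)*6 = (T + J*T)*6 = 6*T + 6*J*T)
u(7)*m(2, -4) = -18*(-4)*(1 + 2) = -18*(-4)*3 = -3*(-72) = 216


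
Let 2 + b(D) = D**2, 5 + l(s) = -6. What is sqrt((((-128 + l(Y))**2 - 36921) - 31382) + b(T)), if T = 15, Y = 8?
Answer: I*sqrt(48759) ≈ 220.81*I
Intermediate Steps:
l(s) = -11 (l(s) = -5 - 6 = -11)
b(D) = -2 + D**2
sqrt((((-128 + l(Y))**2 - 36921) - 31382) + b(T)) = sqrt((((-128 - 11)**2 - 36921) - 31382) + (-2 + 15**2)) = sqrt((((-139)**2 - 36921) - 31382) + (-2 + 225)) = sqrt(((19321 - 36921) - 31382) + 223) = sqrt((-17600 - 31382) + 223) = sqrt(-48982 + 223) = sqrt(-48759) = I*sqrt(48759)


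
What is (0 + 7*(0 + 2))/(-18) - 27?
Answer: -250/9 ≈ -27.778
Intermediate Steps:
(0 + 7*(0 + 2))/(-18) - 27 = (0 + 7*2)*(-1/18) - 27 = (0 + 14)*(-1/18) - 27 = 14*(-1/18) - 27 = -7/9 - 27 = -250/9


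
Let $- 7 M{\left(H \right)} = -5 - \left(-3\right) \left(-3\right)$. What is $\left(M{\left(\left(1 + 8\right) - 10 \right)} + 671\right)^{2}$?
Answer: $452929$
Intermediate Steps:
$M{\left(H \right)} = 2$ ($M{\left(H \right)} = - \frac{-5 - \left(-3\right) \left(-3\right)}{7} = - \frac{-5 - 9}{7} = \left(- \frac{1}{7}\right) \left(-14\right) = 2$)
$\left(M{\left(\left(1 + 8\right) - 10 \right)} + 671\right)^{2} = \left(2 + 671\right)^{2} = 673^{2} = 452929$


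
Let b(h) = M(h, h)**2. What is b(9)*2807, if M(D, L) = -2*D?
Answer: 909468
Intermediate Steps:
b(h) = 4*h**2 (b(h) = (-2*h)**2 = 4*h**2)
b(9)*2807 = (4*9**2)*2807 = (4*81)*2807 = 324*2807 = 909468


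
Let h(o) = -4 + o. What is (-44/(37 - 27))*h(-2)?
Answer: 132/5 ≈ 26.400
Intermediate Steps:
(-44/(37 - 27))*h(-2) = (-44/(37 - 27))*(-4 - 2) = -44/10*(-6) = -44*1/10*(-6) = -22/5*(-6) = 132/5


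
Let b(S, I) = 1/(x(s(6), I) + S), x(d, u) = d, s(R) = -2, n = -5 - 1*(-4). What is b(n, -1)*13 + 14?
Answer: 29/3 ≈ 9.6667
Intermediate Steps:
n = -1 (n = -5 + 4 = -1)
b(S, I) = 1/(-2 + S)
b(n, -1)*13 + 14 = 13/(-2 - 1) + 14 = 13/(-3) + 14 = -1/3*13 + 14 = -13/3 + 14 = 29/3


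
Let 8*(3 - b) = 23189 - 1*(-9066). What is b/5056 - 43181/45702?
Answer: -1609803125/924277248 ≈ -1.7417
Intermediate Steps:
b = -32231/8 (b = 3 - (23189 - 1*(-9066))/8 = 3 - (23189 + 9066)/8 = 3 - ⅛*32255 = 3 - 32255/8 = -32231/8 ≈ -4028.9)
b/5056 - 43181/45702 = -32231/8/5056 - 43181/45702 = -32231/8*1/5056 - 43181*1/45702 = -32231/40448 - 43181/45702 = -1609803125/924277248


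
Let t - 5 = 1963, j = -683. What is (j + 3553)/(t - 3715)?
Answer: -2870/1747 ≈ -1.6428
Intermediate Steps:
t = 1968 (t = 5 + 1963 = 1968)
(j + 3553)/(t - 3715) = (-683 + 3553)/(1968 - 3715) = 2870/(-1747) = 2870*(-1/1747) = -2870/1747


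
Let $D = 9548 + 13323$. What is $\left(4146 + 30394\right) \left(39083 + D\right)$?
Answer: $2139891160$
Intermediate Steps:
$D = 22871$
$\left(4146 + 30394\right) \left(39083 + D\right) = \left(4146 + 30394\right) \left(39083 + 22871\right) = 34540 \cdot 61954 = 2139891160$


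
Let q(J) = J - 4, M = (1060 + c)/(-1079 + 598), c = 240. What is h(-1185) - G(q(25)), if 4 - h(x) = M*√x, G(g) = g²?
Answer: -437 + 100*I*√1185/37 ≈ -437.0 + 93.037*I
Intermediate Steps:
M = -100/37 (M = (1060 + 240)/(-1079 + 598) = 1300/(-481) = 1300*(-1/481) = -100/37 ≈ -2.7027)
q(J) = -4 + J
h(x) = 4 + 100*√x/37 (h(x) = 4 - (-100)*√x/37 = 4 + 100*√x/37)
h(-1185) - G(q(25)) = (4 + 100*√(-1185)/37) - (-4 + 25)² = (4 + 100*(I*√1185)/37) - 1*21² = (4 + 100*I*√1185/37) - 1*441 = (4 + 100*I*√1185/37) - 441 = -437 + 100*I*√1185/37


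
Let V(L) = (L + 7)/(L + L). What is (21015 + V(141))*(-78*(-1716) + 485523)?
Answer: 611771111373/47 ≈ 1.3016e+10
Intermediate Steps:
V(L) = (7 + L)/(2*L) (V(L) = (7 + L)/((2*L)) = (7 + L)*(1/(2*L)) = (7 + L)/(2*L))
(21015 + V(141))*(-78*(-1716) + 485523) = (21015 + (½)*(7 + 141)/141)*(-78*(-1716) + 485523) = (21015 + (½)*(1/141)*148)*(133848 + 485523) = (21015 + 74/141)*619371 = (2963189/141)*619371 = 611771111373/47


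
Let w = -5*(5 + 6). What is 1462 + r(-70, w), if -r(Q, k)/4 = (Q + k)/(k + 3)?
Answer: 18881/13 ≈ 1452.4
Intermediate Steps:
w = -55 (w = -5*11 = -55)
r(Q, k) = -4*(Q + k)/(3 + k) (r(Q, k) = -4*(Q + k)/(k + 3) = -4*(Q + k)/(3 + k))
1462 + r(-70, w) = 1462 + 4*(-1*(-70) - 1*(-55))/(3 - 55) = 1462 + 4*(70 + 55)/(-52) = 1462 + 4*(-1/52)*125 = 1462 - 125/13 = 18881/13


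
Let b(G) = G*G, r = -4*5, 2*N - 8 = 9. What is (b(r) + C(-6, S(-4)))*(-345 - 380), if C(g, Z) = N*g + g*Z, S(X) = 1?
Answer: -248675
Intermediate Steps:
N = 17/2 (N = 4 + (½)*9 = 4 + 9/2 = 17/2 ≈ 8.5000)
r = -20
C(g, Z) = 17*g/2 + Z*g (C(g, Z) = 17*g/2 + g*Z = 17*g/2 + Z*g)
b(G) = G²
(b(r) + C(-6, S(-4)))*(-345 - 380) = ((-20)² + (½)*(-6)*(17 + 2*1))*(-345 - 380) = (400 + (½)*(-6)*(17 + 2))*(-725) = (400 + (½)*(-6)*19)*(-725) = (400 - 57)*(-725) = 343*(-725) = -248675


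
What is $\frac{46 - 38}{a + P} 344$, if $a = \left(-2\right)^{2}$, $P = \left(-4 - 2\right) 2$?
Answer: $-344$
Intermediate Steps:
$P = -12$ ($P = \left(-6\right) 2 = -12$)
$a = 4$
$\frac{46 - 38}{a + P} 344 = \frac{46 - 38}{4 - 12} \cdot 344 = \frac{8}{-8} \cdot 344 = 8 \left(- \frac{1}{8}\right) 344 = \left(-1\right) 344 = -344$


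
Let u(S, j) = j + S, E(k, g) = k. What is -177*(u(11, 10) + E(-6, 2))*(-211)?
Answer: 560205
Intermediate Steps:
u(S, j) = S + j
-177*(u(11, 10) + E(-6, 2))*(-211) = -177*((11 + 10) - 6)*(-211) = -177*(21 - 6)*(-211) = -177*15*(-211) = -2655*(-211) = 560205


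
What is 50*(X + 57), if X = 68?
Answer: 6250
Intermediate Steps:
50*(X + 57) = 50*(68 + 57) = 50*125 = 6250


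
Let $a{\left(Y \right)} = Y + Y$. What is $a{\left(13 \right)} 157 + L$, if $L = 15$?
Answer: $4097$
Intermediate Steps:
$a{\left(Y \right)} = 2 Y$
$a{\left(13 \right)} 157 + L = 2 \cdot 13 \cdot 157 + 15 = 26 \cdot 157 + 15 = 4082 + 15 = 4097$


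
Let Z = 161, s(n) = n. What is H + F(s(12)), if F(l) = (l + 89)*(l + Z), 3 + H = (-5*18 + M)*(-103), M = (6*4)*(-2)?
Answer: 31684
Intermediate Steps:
M = -48 (M = 24*(-2) = -48)
H = 14211 (H = -3 + (-5*18 - 48)*(-103) = -3 + (-90 - 48)*(-103) = -3 - 138*(-103) = -3 + 14214 = 14211)
F(l) = (89 + l)*(161 + l) (F(l) = (l + 89)*(l + 161) = (89 + l)*(161 + l))
H + F(s(12)) = 14211 + (14329 + 12² + 250*12) = 14211 + (14329 + 144 + 3000) = 14211 + 17473 = 31684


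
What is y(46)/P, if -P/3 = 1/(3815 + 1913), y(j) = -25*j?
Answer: 6587200/3 ≈ 2.1957e+6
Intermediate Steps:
P = -3/5728 (P = -3/(3815 + 1913) = -3/5728 ≈ -0.00052374)
y(46)/P = (-25*46)/(-3/5728) = -1150*(-5728/3) = 6587200/3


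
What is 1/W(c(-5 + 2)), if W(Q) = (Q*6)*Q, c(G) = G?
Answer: 1/54 ≈ 0.018519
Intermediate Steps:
W(Q) = 6*Q**2 (W(Q) = (6*Q)*Q = 6*Q**2)
1/W(c(-5 + 2)) = 1/(6*(-5 + 2)**2) = 1/(6*(-3)**2) = 1/(6*9) = 1/54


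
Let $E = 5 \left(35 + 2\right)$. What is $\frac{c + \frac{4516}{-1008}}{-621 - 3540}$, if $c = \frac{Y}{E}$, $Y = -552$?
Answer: $\frac{347969}{193985820} \approx 0.0017938$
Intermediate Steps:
$E = 185$ ($E = 5 \cdot 37 = 185$)
$c = - \frac{552}{185} \approx -2.9838$
$\frac{c + \frac{4516}{-1008}}{-621 - 3540} = \frac{- \frac{552}{185} + \frac{4516}{-1008}}{-621 - 3540} = \frac{- \frac{552}{185} + 4516 \left(- \frac{1}{1008}\right)}{-4161} = \left(- \frac{552}{185} - \frac{1129}{252}\right) \left(- \frac{1}{4161}\right) = \left(- \frac{347969}{46620}\right) \left(- \frac{1}{4161}\right) = \frac{347969}{193985820}$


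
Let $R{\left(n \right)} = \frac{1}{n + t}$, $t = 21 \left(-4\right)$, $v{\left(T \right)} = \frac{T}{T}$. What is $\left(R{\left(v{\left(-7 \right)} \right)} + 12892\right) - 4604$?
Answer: $\frac{687903}{83} \approx 8288.0$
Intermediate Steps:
$v{\left(T \right)} = 1$
$t = -84$
$R{\left(n \right)} = \frac{1}{-84 + n}$ ($R{\left(n \right)} = \frac{1}{n - 84} = \frac{1}{-84 + n}$)
$\left(R{\left(v{\left(-7 \right)} \right)} + 12892\right) - 4604 = \left(\frac{1}{-84 + 1} + 12892\right) - 4604 = \left(\frac{1}{-83} + 12892\right) - 4604 = \left(- \frac{1}{83} + 12892\right) - 4604 = \frac{1070035}{83} - 4604 = \frac{687903}{83}$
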